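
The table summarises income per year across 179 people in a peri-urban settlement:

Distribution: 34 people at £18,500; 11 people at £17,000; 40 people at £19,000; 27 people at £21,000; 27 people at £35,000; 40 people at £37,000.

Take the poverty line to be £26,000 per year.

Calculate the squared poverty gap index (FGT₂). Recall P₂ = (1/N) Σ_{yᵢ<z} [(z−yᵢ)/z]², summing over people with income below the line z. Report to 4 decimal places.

Incomes under z: 11×£17,000, 34×£18,500, 40×£19,000, 27×£21,000 (q = 112 of N = 179).
Shortfall ratios: (26000−17000)/26000 = 0.3462 (×11); (26000−18500)/26000 = 0.2885 (×34); (26000−19000)/26000 = 0.2692 (×40); (26000−21000)/26000 = 0.1923 (×27).
Squared: 0.1198 (×11); 0.0832 (×34); 0.0725 (×40); 0.0370 (×27).
Sum = 8.045118; P₂ = 8.045118 / 179 = 0.0449.

0.0449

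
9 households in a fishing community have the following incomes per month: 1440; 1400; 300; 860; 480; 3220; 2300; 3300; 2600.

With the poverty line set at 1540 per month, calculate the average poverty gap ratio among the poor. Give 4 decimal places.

0.4182

Incomes under z: 300, 480, 860, 1400, 1440 (q = 5 of N = 9).
Shortfall ratios (z−y)/z: 0.8052, 0.6883, 0.4416, 0.0909, 0.0649; sum = 2.090909.
The income-gap ratio divides by q (the poor only): 2.090909 / 5 = 0.4182.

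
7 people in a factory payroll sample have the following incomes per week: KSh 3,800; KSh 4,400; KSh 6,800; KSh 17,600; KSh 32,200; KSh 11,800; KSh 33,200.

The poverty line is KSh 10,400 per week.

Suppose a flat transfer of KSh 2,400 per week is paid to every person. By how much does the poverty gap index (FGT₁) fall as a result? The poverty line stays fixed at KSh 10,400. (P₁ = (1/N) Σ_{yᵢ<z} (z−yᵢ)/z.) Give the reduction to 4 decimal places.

Before: below the line — KSh 3,800, KSh 4,400, KSh 6,800; poverty gap index (FGT₁) = 0.222527.
After the KSh 2,400 transfer: below the line — KSh 6,200, KSh 6,800, KSh 9,200; poverty gap index (FGT₁) = 0.123626.
Reduction = 0.222527 − 0.123626 = 0.0989.

0.0989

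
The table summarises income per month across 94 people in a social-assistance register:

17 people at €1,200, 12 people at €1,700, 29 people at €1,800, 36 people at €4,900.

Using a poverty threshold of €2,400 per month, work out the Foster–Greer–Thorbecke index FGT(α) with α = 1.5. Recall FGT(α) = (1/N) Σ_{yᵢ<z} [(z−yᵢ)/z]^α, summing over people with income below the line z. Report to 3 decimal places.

Poor units: 17×€1,200, 12×€1,700, 29×€1,800 (q = 58 of N = 94).
Shortfall ratios: (2400−1200)/2400 = 0.5000 (×17); (2400−1700)/2400 = 0.2917 (×12); (2400−1800)/2400 = 0.2500 (×29).
Raised to α = 1.5: 0.35355 (×17); 0.15752 (×12); 0.12500 (×29).
Sum = 11.525624; FGT(1.5) = 11.525624 / 94 = 0.123.

0.123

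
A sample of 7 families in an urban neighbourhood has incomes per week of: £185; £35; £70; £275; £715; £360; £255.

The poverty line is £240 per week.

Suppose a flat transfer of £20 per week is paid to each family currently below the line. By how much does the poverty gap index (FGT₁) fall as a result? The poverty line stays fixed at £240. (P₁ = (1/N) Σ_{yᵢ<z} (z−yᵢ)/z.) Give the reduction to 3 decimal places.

0.036

Before: below the line — £35, £70, £185; poverty gap index (FGT₁) = 0.25595.
After the £20 transfer: below the line — £55, £90, £205; poverty gap index (FGT₁) = 0.22024.
Reduction = 0.25595 − 0.22024 = 0.036.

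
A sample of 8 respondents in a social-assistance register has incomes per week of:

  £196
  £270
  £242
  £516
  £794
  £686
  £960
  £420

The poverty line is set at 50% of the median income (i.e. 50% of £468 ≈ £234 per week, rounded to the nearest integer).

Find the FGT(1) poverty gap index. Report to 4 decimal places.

Below the line: £196 (q = 1 of N = 8).
Relative gaps: (234−196)/234 = 0.1624.
Sum of shortfalls = 0.162393; P₁ averages over all N: 0.162393 / 8 = 0.0203.

0.0203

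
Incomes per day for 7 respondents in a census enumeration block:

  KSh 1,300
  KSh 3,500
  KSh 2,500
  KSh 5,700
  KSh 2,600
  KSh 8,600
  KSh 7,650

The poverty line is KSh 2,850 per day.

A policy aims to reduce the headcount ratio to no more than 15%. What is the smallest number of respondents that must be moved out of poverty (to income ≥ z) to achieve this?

2

Currently q = 3 of N = 7 are below the line (H = 0.429).
A headcount ratio of at most 15% allows at most ⌊0.15 × 7⌋ = 1 poor respondents.
So at least 3 − 1 = 2 must be lifted.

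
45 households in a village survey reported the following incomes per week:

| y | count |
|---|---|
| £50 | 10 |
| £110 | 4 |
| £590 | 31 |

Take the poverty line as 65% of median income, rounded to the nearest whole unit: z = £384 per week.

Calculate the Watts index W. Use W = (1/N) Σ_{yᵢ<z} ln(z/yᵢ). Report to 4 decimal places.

Poor units: 10×£50, 4×£110 (q = 14 of N = 45).
Log gaps: ln(384/50) = 2.0386 (×10); ln(384/110) = 1.2502 (×4).
W = 25.386844 / 45 = 0.5642.

0.5642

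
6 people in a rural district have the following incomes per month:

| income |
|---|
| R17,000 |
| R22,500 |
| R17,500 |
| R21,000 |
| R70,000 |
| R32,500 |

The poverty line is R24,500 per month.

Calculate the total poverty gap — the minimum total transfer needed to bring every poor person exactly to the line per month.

Below z: R17,000, R17,500, R21,000, R22,500 (q = 4 of N = 6).
Individual gaps: 24500−17000 = 7500; 24500−17500 = 7000; 24500−21000 = 3500; 24500−22500 = 2000.
Aggregate gap = R20,000.

R20,000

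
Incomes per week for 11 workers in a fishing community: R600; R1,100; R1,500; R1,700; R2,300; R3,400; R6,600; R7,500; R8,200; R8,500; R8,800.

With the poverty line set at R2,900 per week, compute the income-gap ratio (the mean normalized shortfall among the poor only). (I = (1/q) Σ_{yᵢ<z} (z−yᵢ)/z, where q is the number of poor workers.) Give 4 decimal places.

0.5034

Incomes under z: R600, R1,100, R1,500, R1,700, R2,300 (q = 5 of N = 11).
Shortfall ratios (z−y)/z: 0.7931, 0.6207, 0.4828, 0.4138, 0.2069; sum = 2.517241.
The income-gap ratio divides by q (the poor only): 2.517241 / 5 = 0.5034.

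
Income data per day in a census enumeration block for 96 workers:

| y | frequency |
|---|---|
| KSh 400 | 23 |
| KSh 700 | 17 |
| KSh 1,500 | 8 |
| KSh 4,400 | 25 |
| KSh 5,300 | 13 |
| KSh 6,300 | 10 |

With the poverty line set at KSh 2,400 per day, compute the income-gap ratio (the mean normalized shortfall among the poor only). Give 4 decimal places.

Poor units: 23×KSh 400, 17×KSh 700, 8×KSh 1,500 (q = 48 of N = 96).
Relative gaps: 0.8333 (×23), 0.7083 (×17), 0.3750 (×8); sum = 34.208333.
The income-gap ratio divides by q (the poor only): 34.208333 / 48 = 0.7127.

0.7127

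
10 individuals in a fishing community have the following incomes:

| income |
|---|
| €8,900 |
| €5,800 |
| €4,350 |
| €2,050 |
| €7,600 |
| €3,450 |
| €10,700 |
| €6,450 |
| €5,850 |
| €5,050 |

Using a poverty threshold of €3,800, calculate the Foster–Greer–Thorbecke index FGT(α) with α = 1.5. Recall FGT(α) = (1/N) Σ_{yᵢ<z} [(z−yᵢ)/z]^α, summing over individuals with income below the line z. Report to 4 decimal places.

Below the line: €2,050, €3,450 (q = 2 of N = 10).
Gap ratios (z−y)/z: (3800−2050)/3800 = 0.4605; (3800−3450)/3800 = 0.0921.
Raised to α = 1.5: 0.31252; 0.02795.
Sum = 0.340476; FGT(1.5) = 0.340476 / 10 = 0.0340.

0.0340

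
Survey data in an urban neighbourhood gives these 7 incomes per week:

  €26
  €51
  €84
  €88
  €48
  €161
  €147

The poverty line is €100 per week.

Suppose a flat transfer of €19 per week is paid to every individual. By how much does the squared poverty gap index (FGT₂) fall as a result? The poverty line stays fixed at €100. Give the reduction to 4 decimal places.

Before: below the line — €26, €48, €51, €84, €88; squared poverty gap index (FGT₂) = 0.156871.
After the €19 transfer: below the line — €45, €67, €70; squared poverty gap index (FGT₂) = 0.071629.
Reduction = 0.156871 − 0.071629 = 0.0852.

0.0852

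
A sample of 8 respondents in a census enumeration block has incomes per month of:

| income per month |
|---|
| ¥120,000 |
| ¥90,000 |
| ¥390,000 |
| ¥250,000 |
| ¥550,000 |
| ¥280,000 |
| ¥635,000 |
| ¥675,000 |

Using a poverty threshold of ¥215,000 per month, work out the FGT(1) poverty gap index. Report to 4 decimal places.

0.1279

Below the line: ¥90,000, ¥120,000 (q = 2 of N = 8).
Gap ratios (z−y)/z: (215000−90000)/215000 = 0.5814; (215000−120000)/215000 = 0.4419.
Sum of shortfalls = 1.023256; P₁ averages over all N: 1.023256 / 8 = 0.1279.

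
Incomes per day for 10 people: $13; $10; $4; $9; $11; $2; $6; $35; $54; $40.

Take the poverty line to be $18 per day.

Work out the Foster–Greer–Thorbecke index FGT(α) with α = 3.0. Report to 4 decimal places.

0.1762

Poor units: $2, $4, $6, $9, $10, $11, $13 (q = 7 of N = 10).
Shortfall ratios: (18−2)/18 = 0.8889; (18−4)/18 = 0.7778; (18−6)/18 = 0.6667; (18−9)/18 = 0.5000; (18−10)/18 = 0.4444; (18−11)/18 = 0.3889; (18−13)/18 = 0.2778.
Raised to α = 3.0: 0.70233; 0.47051; 0.29630; 0.12500; 0.08779; 0.05881; 0.02143.
Sum = 1.762174; FGT(3.0) = 1.762174 / 10 = 0.1762.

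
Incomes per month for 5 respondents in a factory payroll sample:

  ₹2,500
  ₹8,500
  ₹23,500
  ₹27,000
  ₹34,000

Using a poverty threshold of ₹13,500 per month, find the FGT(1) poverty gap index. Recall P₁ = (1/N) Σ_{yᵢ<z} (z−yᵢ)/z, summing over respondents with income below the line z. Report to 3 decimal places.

Incomes under z: ₹2,500, ₹8,500 (q = 2 of N = 5).
Gap ratios (z−y)/z: (13500−2500)/13500 = 0.8148; (13500−8500)/13500 = 0.3704.
Sum of shortfalls = 1.185185; P₁ averages over all N: 1.185185 / 5 = 0.237.

0.237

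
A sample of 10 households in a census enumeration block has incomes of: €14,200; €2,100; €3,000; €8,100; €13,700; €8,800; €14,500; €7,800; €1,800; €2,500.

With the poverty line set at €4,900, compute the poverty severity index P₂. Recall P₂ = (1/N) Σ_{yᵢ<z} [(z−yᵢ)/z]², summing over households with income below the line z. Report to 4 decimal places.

Poor units: €1,800, €2,100, €2,500, €3,000 (q = 4 of N = 10).
Gap ratios (z−y)/z: (4900−1800)/4900 = 0.6327; (4900−2100)/4900 = 0.5714; (4900−2500)/4900 = 0.4898; (4900−3000)/4900 = 0.3878.
Squared: 0.4002; 0.3265; 0.2399; 0.1504.
Sum = 1.117035; P₂ = 1.117035 / 10 = 0.1117.

0.1117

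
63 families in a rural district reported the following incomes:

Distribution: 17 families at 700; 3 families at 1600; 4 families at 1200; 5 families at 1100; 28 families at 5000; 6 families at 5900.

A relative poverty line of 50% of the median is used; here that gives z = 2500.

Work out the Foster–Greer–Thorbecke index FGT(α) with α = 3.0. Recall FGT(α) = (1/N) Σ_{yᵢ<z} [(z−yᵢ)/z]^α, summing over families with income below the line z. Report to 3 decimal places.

Poor units: 17×700, 5×1100, 4×1200, 3×1600 (q = 29 of N = 63).
Shortfall ratios: (2500−700)/2500 = 0.7200 (×17); (2500−1100)/2500 = 0.5600 (×5); (2500−1200)/2500 = 0.5200 (×4); (2500−1600)/2500 = 0.3600 (×3).
Raised to α = 3.0: 0.37325 (×17); 0.17562 (×5); 0.14061 (×4); 0.04666 (×3).
Sum = 7.925696; FGT(3.0) = 7.925696 / 63 = 0.126.

0.126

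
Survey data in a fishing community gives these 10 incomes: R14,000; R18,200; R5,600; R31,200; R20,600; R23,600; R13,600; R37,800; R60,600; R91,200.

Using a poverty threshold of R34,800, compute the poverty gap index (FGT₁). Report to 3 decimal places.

0.336

Incomes under z: R5,600, R13,600, R14,000, R18,200, R20,600, R23,600, R31,200 (q = 7 of N = 10).
Gap ratios (z−y)/z: (34800−5600)/34800 = 0.8391; (34800−13600)/34800 = 0.6092; (34800−14000)/34800 = 0.5977; (34800−18200)/34800 = 0.4770; (34800−20600)/34800 = 0.4080; (34800−23600)/34800 = 0.3218; (34800−31200)/34800 = 0.1034.
Sum of shortfalls = 3.356322; P₁ averages over all N: 3.356322 / 10 = 0.336.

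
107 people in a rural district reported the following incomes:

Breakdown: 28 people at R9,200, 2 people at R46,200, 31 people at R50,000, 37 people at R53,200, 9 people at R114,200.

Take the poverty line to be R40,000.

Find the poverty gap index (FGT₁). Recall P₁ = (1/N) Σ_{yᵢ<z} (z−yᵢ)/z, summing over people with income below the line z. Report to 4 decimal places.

0.2015

Poor units: 28×R9,200 (q = 28 of N = 107).
Normalized shortfalls: (40000−9200)/40000 = 0.7700 (×28).
Sum of shortfalls = 21.560000; P₁ averages over all N: 21.560000 / 107 = 0.2015.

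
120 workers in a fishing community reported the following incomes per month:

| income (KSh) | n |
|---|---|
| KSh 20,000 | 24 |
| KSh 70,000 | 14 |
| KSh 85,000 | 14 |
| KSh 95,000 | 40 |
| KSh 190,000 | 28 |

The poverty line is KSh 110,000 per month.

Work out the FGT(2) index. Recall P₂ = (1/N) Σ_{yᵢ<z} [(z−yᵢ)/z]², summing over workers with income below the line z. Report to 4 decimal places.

0.1615

Poor units: 24×KSh 20,000, 14×KSh 70,000, 14×KSh 85,000, 40×KSh 95,000 (q = 92 of N = 120).
Relative gaps: (110000−20000)/110000 = 0.8182 (×24); (110000−70000)/110000 = 0.3636 (×14); (110000−85000)/110000 = 0.2273 (×14); (110000−95000)/110000 = 0.1364 (×40).
Squared: 0.6694 (×24); 0.1322 (×14); 0.0517 (×14); 0.0186 (×40).
Sum = 19.384298; P₂ = 19.384298 / 120 = 0.1615.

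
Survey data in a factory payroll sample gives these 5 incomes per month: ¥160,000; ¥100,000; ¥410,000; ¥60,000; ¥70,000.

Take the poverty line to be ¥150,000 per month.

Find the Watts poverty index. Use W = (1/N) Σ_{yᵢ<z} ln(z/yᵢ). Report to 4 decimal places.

Poor units: ¥60,000, ¥70,000, ¥100,000 (q = 3 of N = 5).
Log shortfalls: ln(150000/60000) = 0.9163; ln(150000/70000) = 0.7621; ln(150000/100000) = 0.4055.
W = 2.083896 / 5 = 0.4168.

0.4168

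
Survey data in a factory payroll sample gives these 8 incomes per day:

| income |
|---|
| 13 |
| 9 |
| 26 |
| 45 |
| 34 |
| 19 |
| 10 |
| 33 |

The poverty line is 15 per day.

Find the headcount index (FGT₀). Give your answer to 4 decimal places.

0.3750

3 of the 8 workers have income below 15.
H = 3/8 = 0.3750.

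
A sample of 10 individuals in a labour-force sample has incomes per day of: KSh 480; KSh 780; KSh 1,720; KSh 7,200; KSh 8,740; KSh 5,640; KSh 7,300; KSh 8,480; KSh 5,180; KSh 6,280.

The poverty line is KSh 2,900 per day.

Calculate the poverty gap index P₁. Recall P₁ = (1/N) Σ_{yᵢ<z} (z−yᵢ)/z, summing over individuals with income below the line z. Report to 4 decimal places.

0.1972

Incomes under z: KSh 480, KSh 780, KSh 1,720 (q = 3 of N = 10).
Shortfall ratios: (2900−480)/2900 = 0.8345; (2900−780)/2900 = 0.7310; (2900−1720)/2900 = 0.4069.
Sum of shortfalls = 1.972414; P₁ averages over all N: 1.972414 / 10 = 0.1972.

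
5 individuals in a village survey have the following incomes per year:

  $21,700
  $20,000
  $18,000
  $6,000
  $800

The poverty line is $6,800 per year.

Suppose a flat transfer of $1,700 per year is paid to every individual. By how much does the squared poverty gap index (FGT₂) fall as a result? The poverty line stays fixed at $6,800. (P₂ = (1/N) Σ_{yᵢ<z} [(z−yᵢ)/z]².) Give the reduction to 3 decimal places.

Before: below the line — $800, $6,000; squared poverty gap index (FGT₂) = 0.15848.
After the $1,700 transfer: below the line — $2,500; squared poverty gap index (FGT₂) = 0.07997.
Reduction = 0.15848 − 0.07997 = 0.079.

0.079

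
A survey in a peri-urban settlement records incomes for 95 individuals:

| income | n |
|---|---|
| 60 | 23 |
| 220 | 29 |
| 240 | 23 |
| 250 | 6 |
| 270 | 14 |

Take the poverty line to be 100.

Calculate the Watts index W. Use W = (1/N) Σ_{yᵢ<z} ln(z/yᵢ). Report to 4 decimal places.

Incomes under z: 23×60 (q = 23 of N = 95).
ln(z/y) terms: ln(100/60) = 0.5108 (×23).
W = 11.748989 / 95 = 0.1237.

0.1237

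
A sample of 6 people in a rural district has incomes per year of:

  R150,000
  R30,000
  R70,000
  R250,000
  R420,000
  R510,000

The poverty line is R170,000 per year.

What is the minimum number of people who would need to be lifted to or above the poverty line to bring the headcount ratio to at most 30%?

3 of the 6 people are poor, so H = 3/6 = 0.500.
A headcount ratio of at most 30% allows at most ⌊0.30 × 6⌋ = 1 poor people.
So at least 3 − 1 = 2 must be lifted.

2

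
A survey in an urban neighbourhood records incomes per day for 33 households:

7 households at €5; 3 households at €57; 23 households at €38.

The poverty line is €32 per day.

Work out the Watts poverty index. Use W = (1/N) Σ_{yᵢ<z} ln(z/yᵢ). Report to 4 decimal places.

0.3938

Incomes under z: 7×€5 (q = 7 of N = 33).
Log shortfalls: ln(32/5) = 1.8563 (×7).
W = 12.994086 / 33 = 0.3938.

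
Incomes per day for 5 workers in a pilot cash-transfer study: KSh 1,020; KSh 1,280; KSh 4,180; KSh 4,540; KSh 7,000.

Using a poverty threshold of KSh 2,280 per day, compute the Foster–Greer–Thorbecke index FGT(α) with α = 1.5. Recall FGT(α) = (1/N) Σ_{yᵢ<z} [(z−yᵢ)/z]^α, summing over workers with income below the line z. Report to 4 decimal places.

0.1403

Poor units: KSh 1,020, KSh 1,280 (q = 2 of N = 5).
Shortfall ratios: (2280−1020)/2280 = 0.5526; (2280−1280)/2280 = 0.4386.
Raised to α = 1.5: 0.41082; 0.29047.
Sum = 0.701289; FGT(1.5) = 0.701289 / 5 = 0.1403.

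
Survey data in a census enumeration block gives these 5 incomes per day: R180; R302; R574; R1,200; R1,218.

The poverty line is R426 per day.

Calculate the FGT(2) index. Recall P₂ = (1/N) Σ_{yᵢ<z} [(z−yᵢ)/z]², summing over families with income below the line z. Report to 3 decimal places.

0.084

Below the line: R180, R302 (q = 2 of N = 5).
Relative gaps: (426−180)/426 = 0.5775; (426−302)/426 = 0.2911.
Squared: 0.3335; 0.0847.
Sum = 0.418193; P₂ = 0.418193 / 5 = 0.084.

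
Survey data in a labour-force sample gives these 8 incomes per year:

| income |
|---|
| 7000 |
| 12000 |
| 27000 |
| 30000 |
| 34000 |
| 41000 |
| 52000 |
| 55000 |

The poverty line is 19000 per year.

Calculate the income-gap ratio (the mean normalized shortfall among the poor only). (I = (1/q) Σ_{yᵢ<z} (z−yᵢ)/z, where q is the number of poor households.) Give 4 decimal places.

Below the line: 7000, 12000 (q = 2 of N = 8).
Shortfall ratios (z−y)/z: 0.6316, 0.3684; sum = 1.000000.
I averages over the q = 2 poor units only: 1.000000 / 2 = 0.5000.

0.5000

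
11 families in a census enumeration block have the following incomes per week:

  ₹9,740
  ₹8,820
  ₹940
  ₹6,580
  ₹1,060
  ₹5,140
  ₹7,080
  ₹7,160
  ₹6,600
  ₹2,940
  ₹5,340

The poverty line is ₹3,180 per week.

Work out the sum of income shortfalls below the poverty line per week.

₹4,600

Below z: ₹940, ₹1,060, ₹2,940 (q = 3 of N = 11).
Individual gaps: 3180−940 = 2240; 3180−1060 = 2120; 3180−2940 = 240.
Aggregate gap = ₹4,600.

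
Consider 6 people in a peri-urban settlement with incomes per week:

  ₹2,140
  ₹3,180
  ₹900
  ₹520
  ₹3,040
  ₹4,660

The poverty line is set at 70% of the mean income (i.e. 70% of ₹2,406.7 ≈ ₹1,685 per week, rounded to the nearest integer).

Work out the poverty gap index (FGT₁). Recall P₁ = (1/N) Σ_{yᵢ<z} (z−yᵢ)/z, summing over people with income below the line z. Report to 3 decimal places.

Below z: ₹520, ₹900 (q = 2 of N = 6).
Normalized shortfalls: (1685−520)/1685 = 0.6914; (1685−900)/1685 = 0.4659.
Sum of shortfalls = 1.157270; P₁ averages over all N: 1.157270 / 6 = 0.193.

0.193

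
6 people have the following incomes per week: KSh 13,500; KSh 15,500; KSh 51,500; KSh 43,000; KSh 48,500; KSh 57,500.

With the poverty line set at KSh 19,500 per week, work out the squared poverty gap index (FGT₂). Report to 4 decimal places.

Below the line: KSh 13,500, KSh 15,500 (q = 2 of N = 6).
Normalized shortfalls: (19500−13500)/19500 = 0.3077; (19500−15500)/19500 = 0.2051.
Squared: 0.0947; 0.0421.
Sum = 0.136752; P₂ = 0.136752 / 6 = 0.0228.

0.0228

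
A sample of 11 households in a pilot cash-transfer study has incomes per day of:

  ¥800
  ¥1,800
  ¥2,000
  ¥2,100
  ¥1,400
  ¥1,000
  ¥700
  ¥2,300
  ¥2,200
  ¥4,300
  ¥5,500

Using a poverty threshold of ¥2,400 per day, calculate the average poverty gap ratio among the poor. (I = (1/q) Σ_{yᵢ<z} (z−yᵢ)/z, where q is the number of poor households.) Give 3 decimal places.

0.338

Below z: ¥700, ¥800, ¥1,000, ¥1,400, ¥1,800, ¥2,000, ¥2,100, ¥2,200, ¥2,300 (q = 9 of N = 11).
Relative gaps: 0.7083, 0.6667, 0.5833, 0.4167, 0.2500, 0.1667, 0.1250, 0.0833, 0.0417; sum = 3.041667.
I averages over the q = 9 poor units only: 3.041667 / 9 = 0.338.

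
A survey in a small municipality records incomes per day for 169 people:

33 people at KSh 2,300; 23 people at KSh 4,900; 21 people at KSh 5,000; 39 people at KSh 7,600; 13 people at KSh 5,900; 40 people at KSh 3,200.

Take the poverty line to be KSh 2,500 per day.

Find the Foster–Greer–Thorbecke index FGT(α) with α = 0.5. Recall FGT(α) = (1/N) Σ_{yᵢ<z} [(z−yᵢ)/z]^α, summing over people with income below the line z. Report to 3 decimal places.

Below the line: 33×KSh 2,300 (q = 33 of N = 169).
Gap ratios (z−y)/z: (2500−2300)/2500 = 0.0800 (×33).
Raised to α = 0.5: 0.28284 (×33).
Sum = 9.333810; FGT(0.5) = 9.333810 / 169 = 0.055.

0.055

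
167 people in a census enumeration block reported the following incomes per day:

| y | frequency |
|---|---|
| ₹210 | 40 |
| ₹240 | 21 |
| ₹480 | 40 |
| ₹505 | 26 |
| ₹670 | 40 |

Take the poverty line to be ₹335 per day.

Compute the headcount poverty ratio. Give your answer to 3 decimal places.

61 of the 167 people have income below ₹335.
H = 61/167 = 0.365.

0.365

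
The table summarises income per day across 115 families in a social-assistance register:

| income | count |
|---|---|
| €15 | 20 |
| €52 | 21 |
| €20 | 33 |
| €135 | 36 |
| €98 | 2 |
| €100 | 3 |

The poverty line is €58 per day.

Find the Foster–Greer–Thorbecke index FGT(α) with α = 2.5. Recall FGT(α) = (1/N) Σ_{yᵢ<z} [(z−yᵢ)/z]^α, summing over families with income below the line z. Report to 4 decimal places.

0.1826

Below z: 20×€15, 33×€20, 21×€52 (q = 74 of N = 115).
Gap ratios (z−y)/z: (58−15)/58 = 0.7414 (×20); (58−20)/58 = 0.6552 (×33); (58−52)/58 = 0.1034 (×21).
Raised to α = 2.5: 0.47326 (×20); 0.34745 (×33); 0.00344 (×21).
Sum = 21.003274; FGT(2.5) = 21.003274 / 115 = 0.1826.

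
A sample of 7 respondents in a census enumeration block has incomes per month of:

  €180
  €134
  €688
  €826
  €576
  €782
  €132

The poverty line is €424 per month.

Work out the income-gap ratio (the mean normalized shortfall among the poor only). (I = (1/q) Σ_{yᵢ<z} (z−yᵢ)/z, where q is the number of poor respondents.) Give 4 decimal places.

0.6494

Incomes under z: €132, €134, €180 (q = 3 of N = 7).
Shortfall ratios (z−y)/z: 0.6887, 0.6840, 0.5755; sum = 1.948113.
I averages over the q = 3 poor units only: 1.948113 / 3 = 0.6494.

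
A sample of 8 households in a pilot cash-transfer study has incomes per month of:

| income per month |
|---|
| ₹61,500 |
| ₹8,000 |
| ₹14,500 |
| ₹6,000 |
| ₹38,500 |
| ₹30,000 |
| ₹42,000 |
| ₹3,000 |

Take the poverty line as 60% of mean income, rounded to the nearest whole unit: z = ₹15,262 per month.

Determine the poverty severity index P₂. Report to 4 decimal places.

Below z: ₹3,000, ₹6,000, ₹8,000, ₹14,500 (q = 4 of N = 8).
Normalized shortfalls: (15262−3000)/15262 = 0.8034; (15262−6000)/15262 = 0.6069; (15262−8000)/15262 = 0.4758; (15262−14500)/15262 = 0.0499.
Squared: 0.6455; 0.3683; 0.2264; 0.0025.
Sum = 1.242692; P₂ = 1.242692 / 8 = 0.1553.

0.1553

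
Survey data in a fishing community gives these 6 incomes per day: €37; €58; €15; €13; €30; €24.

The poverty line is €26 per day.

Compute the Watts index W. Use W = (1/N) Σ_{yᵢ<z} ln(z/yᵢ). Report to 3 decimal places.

0.221

Poor units: €13, €15, €24 (q = 3 of N = 6).
Log gaps: ln(26/13) = 0.6931; ln(26/15) = 0.5500; ln(26/24) = 0.0800.
W = 1.323236 / 6 = 0.221.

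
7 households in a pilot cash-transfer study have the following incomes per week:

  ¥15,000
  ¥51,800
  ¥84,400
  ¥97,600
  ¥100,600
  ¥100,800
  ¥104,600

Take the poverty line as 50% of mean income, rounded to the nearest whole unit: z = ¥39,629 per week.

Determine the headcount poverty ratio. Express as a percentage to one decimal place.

1 of the 7 households have income below ¥39,629.
H = 1/7 = 14.3%.

14.3%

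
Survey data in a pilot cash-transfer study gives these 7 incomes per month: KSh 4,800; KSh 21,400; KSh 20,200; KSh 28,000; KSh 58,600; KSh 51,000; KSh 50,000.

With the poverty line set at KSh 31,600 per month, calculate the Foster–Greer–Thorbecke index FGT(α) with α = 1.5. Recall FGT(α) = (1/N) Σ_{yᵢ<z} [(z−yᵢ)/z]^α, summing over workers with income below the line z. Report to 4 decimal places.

0.1742

Incomes under z: KSh 4,800, KSh 20,200, KSh 21,400, KSh 28,000 (q = 4 of N = 7).
Normalized shortfalls: (31600−4800)/31600 = 0.8481; (31600−20200)/31600 = 0.3608; (31600−21400)/31600 = 0.3228; (31600−28000)/31600 = 0.1139.
Raised to α = 1.5: 0.78104; 0.21668; 0.18339; 0.03845.
Sum = 1.219561; FGT(1.5) = 1.219561 / 7 = 0.1742.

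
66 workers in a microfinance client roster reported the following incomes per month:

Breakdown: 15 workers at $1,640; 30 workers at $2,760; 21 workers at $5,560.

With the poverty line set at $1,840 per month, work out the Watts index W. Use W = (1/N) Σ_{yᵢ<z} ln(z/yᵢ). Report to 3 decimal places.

0.026

Below the line: 15×$1,640 (q = 15 of N = 66).
ln(z/y) terms: ln(1840/1640) = 0.1151 (×15).
W = 1.726040 / 66 = 0.026.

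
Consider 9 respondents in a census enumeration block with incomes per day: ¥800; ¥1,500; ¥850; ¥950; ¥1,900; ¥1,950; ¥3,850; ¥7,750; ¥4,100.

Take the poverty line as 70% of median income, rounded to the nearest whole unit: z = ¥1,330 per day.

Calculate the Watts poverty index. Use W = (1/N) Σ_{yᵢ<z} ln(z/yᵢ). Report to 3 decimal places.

Below the line: ¥800, ¥850, ¥950 (q = 3 of N = 9).
Log shortfalls: ln(1330/800) = 0.5083; ln(1330/850) = 0.4477; ln(1330/950) = 0.3365.
W = 1.292493 / 9 = 0.144.

0.144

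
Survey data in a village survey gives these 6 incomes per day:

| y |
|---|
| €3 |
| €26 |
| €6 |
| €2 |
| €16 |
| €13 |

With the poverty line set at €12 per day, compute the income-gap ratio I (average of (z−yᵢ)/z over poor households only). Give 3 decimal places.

Incomes under z: €2, €3, €6 (q = 3 of N = 6).
Shortfall ratios (z−y)/z: 0.8333, 0.7500, 0.5000; sum = 2.083333.
I averages over the q = 3 poor units only: 2.083333 / 3 = 0.694.

0.694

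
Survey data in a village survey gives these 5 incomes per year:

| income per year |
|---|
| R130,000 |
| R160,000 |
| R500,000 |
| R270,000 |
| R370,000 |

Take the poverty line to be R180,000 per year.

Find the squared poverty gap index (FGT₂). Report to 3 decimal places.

Below the line: R130,000, R160,000 (q = 2 of N = 5).
Shortfall ratios: (180000−130000)/180000 = 0.2778; (180000−160000)/180000 = 0.1111.
Squared: 0.0772; 0.0123.
Sum = 0.089506; P₂ = 0.089506 / 5 = 0.018.

0.018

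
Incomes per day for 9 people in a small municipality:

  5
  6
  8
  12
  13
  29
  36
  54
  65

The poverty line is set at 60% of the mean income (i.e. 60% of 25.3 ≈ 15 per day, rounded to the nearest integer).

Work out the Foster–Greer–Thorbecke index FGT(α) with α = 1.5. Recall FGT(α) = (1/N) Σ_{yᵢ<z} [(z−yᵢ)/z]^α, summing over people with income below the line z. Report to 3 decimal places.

0.163

Incomes under z: 5, 6, 8, 12, 13 (q = 5 of N = 9).
Normalized shortfalls: (15−5)/15 = 0.6667; (15−6)/15 = 0.6000; (15−8)/15 = 0.4667; (15−12)/15 = 0.2000; (15−13)/15 = 0.1333.
Raised to α = 1.5: 0.54433; 0.46476; 0.31879; 0.08944; 0.04869.
Sum = 1.466012; FGT(1.5) = 1.466012 / 9 = 0.163.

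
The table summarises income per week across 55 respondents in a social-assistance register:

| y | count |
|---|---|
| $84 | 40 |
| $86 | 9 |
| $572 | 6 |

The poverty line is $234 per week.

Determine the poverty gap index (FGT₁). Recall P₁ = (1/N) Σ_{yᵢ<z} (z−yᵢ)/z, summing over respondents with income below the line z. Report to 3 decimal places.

Poor units: 40×$84, 9×$86 (q = 49 of N = 55).
Gap ratios (z−y)/z: (234−84)/234 = 0.6410 (×40); (234−86)/234 = 0.6325 (×9).
Sum of shortfalls = 31.333333; P₁ averages over all N: 31.333333 / 55 = 0.570.

0.570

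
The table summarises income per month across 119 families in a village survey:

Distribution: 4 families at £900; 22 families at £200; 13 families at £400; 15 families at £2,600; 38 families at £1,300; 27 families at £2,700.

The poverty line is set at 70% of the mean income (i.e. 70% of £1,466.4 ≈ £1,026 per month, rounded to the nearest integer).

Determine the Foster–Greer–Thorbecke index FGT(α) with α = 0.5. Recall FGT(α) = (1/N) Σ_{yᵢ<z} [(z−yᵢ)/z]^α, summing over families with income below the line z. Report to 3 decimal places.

0.263

Poor units: 22×£200, 13×£400, 4×£900 (q = 39 of N = 119).
Relative gaps: (1026−200)/1026 = 0.8051 (×22); (1026−400)/1026 = 0.6101 (×13); (1026−900)/1026 = 0.1228 (×4).
Raised to α = 0.5: 0.89726 (×22); 0.78111 (×13); 0.35044 (×4).
Sum = 31.295844; FGT(0.5) = 31.295844 / 119 = 0.263.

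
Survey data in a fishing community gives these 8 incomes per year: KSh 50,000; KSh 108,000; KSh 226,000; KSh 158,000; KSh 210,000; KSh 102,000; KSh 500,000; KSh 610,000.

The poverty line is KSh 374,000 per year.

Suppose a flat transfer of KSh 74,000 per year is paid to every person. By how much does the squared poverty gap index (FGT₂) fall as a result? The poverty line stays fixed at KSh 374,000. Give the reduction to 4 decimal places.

Before: below the line — KSh 50,000, KSh 102,000, KSh 108,000, KSh 158,000, KSh 210,000, KSh 226,000; squared poverty gap index (FGT₂) = 0.308462.
After the KSh 74,000 transfer: below the line — KSh 124,000, KSh 176,000, KSh 182,000, KSh 232,000, KSh 284,000, KSh 300,000; squared poverty gap index (FGT₂) = 0.153983.
Reduction = 0.308462 − 0.153983 = 0.1545.

0.1545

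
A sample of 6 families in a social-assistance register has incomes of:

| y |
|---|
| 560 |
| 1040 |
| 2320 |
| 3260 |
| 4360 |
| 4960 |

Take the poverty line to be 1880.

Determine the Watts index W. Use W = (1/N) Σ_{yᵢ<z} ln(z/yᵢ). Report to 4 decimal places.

Incomes under z: 560, 1040 (q = 2 of N = 6).
ln(z/y) terms: ln(1880/560) = 1.2111; ln(1880/1040) = 0.5921.
W = 1.803141 / 6 = 0.3005.

0.3005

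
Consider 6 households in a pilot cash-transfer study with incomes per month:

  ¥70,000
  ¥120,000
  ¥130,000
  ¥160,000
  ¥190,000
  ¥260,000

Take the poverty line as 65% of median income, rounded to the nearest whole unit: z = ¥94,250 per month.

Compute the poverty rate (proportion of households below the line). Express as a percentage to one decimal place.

1 of the 6 households have income below ¥94,250.
H = 1/6 = 16.7%.

16.7%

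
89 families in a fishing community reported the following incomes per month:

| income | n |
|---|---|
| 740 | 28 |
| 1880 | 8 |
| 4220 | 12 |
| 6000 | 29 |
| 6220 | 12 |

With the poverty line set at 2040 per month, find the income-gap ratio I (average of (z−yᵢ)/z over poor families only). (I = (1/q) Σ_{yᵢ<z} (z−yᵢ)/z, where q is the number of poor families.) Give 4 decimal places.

0.5131

Incomes under z: 28×740, 8×1880 (q = 36 of N = 89).
Relative gaps: 0.6373 (×28), 0.0784 (×8); sum = 18.470588.
The income-gap ratio divides by q (the poor only): 18.470588 / 36 = 0.5131.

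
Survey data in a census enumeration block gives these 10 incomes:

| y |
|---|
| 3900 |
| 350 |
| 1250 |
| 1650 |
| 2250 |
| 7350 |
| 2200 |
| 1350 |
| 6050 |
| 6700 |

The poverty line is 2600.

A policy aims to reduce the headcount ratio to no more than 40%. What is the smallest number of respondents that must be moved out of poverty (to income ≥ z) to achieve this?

2

6 of the 10 respondents are poor, so H = 6/10 = 0.600.
A headcount ratio of at most 40% allows at most ⌊0.40 × 10⌋ = 4 poor respondents.
So at least 6 − 4 = 2 must be lifted.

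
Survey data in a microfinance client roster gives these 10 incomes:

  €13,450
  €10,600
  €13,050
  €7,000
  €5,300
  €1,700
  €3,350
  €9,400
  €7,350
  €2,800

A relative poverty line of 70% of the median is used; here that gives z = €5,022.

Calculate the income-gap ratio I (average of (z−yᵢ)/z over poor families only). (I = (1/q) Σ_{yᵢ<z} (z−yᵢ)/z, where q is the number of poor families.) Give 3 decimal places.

0.479

Below the line: €1,700, €2,800, €3,350 (q = 3 of N = 10).
Shortfall ratios (z−y)/z: 0.6615, 0.4425, 0.3329; sum = 1.436878.
The income-gap ratio divides by q (the poor only): 1.436878 / 3 = 0.479.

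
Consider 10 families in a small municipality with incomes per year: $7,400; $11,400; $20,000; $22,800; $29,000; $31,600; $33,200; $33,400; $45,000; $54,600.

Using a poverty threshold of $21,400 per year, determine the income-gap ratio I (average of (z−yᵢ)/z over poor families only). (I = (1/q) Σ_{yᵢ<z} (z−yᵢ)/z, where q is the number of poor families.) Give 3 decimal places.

0.396

Poor units: $7,400, $11,400, $20,000 (q = 3 of N = 10).
Shortfall ratios (z−y)/z: 0.6542, 0.4673, 0.0654; sum = 1.186916.
The income-gap ratio divides by q (the poor only): 1.186916 / 3 = 0.396.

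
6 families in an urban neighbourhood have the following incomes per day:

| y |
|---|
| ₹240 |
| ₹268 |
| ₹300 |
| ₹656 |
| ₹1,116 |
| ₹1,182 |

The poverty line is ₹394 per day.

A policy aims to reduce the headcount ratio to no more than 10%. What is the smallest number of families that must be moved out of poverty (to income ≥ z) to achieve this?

3

3 of the 6 families are poor, so H = 3/6 = 0.500.
A headcount ratio of at most 10% allows at most ⌊0.10 × 6⌋ = 0 poor families.
So at least 3 − 0 = 3 must be lifted.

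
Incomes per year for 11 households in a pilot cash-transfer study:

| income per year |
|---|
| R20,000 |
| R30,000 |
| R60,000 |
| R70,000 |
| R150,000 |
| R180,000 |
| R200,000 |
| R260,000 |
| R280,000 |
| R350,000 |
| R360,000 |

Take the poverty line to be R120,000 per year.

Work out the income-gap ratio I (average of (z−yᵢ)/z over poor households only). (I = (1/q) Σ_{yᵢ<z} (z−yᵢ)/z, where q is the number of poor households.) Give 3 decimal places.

0.625

Incomes under z: R20,000, R30,000, R60,000, R70,000 (q = 4 of N = 11).
Relative gaps: 0.8333, 0.7500, 0.5000, 0.4167; sum = 2.500000.
The income-gap ratio divides by q (the poor only): 2.500000 / 4 = 0.625.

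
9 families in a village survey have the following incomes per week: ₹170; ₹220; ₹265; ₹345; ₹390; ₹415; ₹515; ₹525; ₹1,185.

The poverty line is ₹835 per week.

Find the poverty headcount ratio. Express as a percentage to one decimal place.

8 of the 9 families have income below ₹835.
H = 8/9 = 88.9%.

88.9%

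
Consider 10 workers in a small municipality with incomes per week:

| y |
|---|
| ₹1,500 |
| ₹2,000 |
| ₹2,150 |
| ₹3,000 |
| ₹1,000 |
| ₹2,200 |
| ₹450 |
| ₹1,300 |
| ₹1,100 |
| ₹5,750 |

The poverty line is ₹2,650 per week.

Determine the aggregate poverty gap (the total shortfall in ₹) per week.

Incomes under z: ₹450, ₹1,000, ₹1,100, ₹1,300, ₹1,500, ₹2,000, ₹2,150, ₹2,200 (q = 8 of N = 10).
Individual gaps: 2650−450 = 2200; 2650−1000 = 1650; 2650−1100 = 1550; 2650−1300 = 1350; 2650−1500 = 1150; 2650−2000 = 650; 2650−2150 = 500; 2650−2200 = 450.
Aggregate gap = ₹9,500.

₹9,500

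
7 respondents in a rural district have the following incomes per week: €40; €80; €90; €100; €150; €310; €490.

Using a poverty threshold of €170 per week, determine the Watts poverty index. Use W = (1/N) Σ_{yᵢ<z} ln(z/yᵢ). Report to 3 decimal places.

0.499

Incomes under z: €40, €80, €90, €100, €150 (q = 5 of N = 7).
Log gaps: ln(170/40) = 1.4469; ln(170/80) = 0.7538; ln(170/90) = 0.6360; ln(170/100) = 0.5306; ln(170/150) = 0.1252.
W = 3.492471 / 7 = 0.499.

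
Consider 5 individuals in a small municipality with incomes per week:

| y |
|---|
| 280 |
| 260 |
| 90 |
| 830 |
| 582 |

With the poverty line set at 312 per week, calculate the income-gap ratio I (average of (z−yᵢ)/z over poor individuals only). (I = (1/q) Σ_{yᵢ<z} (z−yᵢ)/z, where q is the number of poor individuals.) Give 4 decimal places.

0.3269

Poor units: 90, 260, 280 (q = 3 of N = 5).
Shortfall ratios (z−y)/z: 0.7115, 0.1667, 0.1026; sum = 0.980769.
I averages over the q = 3 poor units only: 0.980769 / 3 = 0.3269.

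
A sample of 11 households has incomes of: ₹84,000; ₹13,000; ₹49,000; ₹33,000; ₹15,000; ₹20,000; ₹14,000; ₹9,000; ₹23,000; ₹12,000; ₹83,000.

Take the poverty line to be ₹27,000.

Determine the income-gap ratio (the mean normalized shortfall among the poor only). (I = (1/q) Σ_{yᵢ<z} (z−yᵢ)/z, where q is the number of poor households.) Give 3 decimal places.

0.439

Below z: ₹9,000, ₹12,000, ₹13,000, ₹14,000, ₹15,000, ₹20,000, ₹23,000 (q = 7 of N = 11).
Shortfall ratios (z−y)/z: 0.6667, 0.5556, 0.5185, 0.4815, 0.4444, 0.2593, 0.1481; sum = 3.074074.
The income-gap ratio divides by q (the poor only): 3.074074 / 7 = 0.439.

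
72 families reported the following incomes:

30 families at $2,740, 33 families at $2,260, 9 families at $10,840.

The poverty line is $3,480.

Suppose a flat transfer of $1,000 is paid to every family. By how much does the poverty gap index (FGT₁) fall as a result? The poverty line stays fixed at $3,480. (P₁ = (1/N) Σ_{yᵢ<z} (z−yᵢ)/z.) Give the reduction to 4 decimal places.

Before: below the line — 33×$2,260, 30×$2,740; poverty gap index (FGT₁) = 0.249282.
After the $1,000 transfer: below the line — 33×$3,260; poverty gap index (FGT₁) = 0.028975.
Reduction = 0.249282 − 0.028975 = 0.2203.

0.2203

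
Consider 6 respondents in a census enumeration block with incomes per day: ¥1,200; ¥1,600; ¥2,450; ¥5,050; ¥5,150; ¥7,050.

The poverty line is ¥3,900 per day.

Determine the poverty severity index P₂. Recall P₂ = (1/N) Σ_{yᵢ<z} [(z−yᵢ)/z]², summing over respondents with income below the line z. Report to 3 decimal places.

Below the line: ¥1,200, ¥1,600, ¥2,450 (q = 3 of N = 6).
Relative gaps: (3900−1200)/3900 = 0.6923; (3900−1600)/3900 = 0.5897; (3900−2450)/3900 = 0.3718.
Squared: 0.4793; 0.3478; 0.1382.
Sum = 0.965319; P₂ = 0.965319 / 6 = 0.161.

0.161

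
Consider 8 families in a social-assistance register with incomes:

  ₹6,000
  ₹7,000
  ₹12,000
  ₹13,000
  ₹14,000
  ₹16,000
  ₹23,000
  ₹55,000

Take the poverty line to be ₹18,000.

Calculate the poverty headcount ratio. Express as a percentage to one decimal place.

75.0%

6 of the 8 families have income below ₹18,000.
H = 6/8 = 75.0%.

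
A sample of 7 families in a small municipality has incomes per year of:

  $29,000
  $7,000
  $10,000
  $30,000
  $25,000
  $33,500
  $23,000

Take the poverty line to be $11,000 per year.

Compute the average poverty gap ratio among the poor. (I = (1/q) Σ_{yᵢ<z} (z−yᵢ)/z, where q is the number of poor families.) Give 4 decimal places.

Incomes under z: $7,000, $10,000 (q = 2 of N = 7).
Relative gaps: 0.3636, 0.0909; sum = 0.454545.
The income-gap ratio divides by q (the poor only): 0.454545 / 2 = 0.2273.

0.2273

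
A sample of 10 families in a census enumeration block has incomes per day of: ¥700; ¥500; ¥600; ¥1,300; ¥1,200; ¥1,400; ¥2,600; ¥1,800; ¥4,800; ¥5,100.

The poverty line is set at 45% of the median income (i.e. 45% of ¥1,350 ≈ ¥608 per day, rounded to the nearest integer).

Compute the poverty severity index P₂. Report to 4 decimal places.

Below z: ¥500, ¥600 (q = 2 of N = 10).
Gap ratios (z−y)/z: (608−500)/608 = 0.1776; (608−600)/608 = 0.0132.
Squared: 0.0316; 0.0002.
Sum = 0.031726; P₂ = 0.031726 / 10 = 0.0032.

0.0032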